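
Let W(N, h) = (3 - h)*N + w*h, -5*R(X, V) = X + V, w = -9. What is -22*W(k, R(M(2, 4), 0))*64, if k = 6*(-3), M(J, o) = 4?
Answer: 430848/5 ≈ 86170.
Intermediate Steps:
R(X, V) = -V/5 - X/5 (R(X, V) = -(X + V)/5 = -(V + X)/5 = -V/5 - X/5)
k = -18
W(N, h) = -9*h + N*(3 - h) (W(N, h) = (3 - h)*N - 9*h = N*(3 - h) - 9*h = -9*h + N*(3 - h))
-22*W(k, R(M(2, 4), 0))*64 = -22*(-9*(-⅕*0 - ⅕*4) + 3*(-18) - 1*(-18)*(-⅕*0 - ⅕*4))*64 = -22*(-9*(0 - ⅘) - 54 - 1*(-18)*(0 - ⅘))*64 = -22*(-9*(-⅘) - 54 - 1*(-18)*(-⅘))*64 = -22*(36/5 - 54 - 72/5)*64 = -22*(-306/5)*64 = (6732/5)*64 = 430848/5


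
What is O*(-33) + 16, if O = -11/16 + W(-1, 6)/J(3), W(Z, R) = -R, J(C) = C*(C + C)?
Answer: 795/16 ≈ 49.688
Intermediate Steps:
J(C) = 2*C**2 (J(C) = C*(2*C) = 2*C**2)
O = -49/48 (O = -11/16 + (-1*6)/((2*3**2)) = -11*1/16 - 6/(2*9) = -11/16 - 6/18 = -11/16 - 6*1/18 = -11/16 - 1/3 = -49/48 ≈ -1.0208)
O*(-33) + 16 = -49/48*(-33) + 16 = 539/16 + 16 = 795/16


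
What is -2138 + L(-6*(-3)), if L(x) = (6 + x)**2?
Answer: -1562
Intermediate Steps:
-2138 + L(-6*(-3)) = -2138 + (6 - 6*(-3))**2 = -2138 + (6 + 18)**2 = -2138 + 24**2 = -2138 + 576 = -1562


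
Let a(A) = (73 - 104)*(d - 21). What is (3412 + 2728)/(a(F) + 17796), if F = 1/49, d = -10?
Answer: 6140/18757 ≈ 0.32734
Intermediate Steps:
F = 1/49 ≈ 0.020408
a(A) = 961 (a(A) = (73 - 104)*(-10 - 21) = -31*(-31) = 961)
(3412 + 2728)/(a(F) + 17796) = (3412 + 2728)/(961 + 17796) = 6140/18757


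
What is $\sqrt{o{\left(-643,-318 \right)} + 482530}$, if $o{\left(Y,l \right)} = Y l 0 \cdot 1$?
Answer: $\sqrt{482530} \approx 694.64$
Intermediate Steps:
$o{\left(Y,l \right)} = 0$ ($o{\left(Y,l \right)} = Y 0 \cdot 1 = Y 0 = 0$)
$\sqrt{o{\left(-643,-318 \right)} + 482530} = \sqrt{0 + 482530} = \sqrt{482530}$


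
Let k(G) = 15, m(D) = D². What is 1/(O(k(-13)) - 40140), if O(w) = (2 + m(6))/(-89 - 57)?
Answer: -73/2930239 ≈ -2.4913e-5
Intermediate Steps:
O(w) = -19/73 (O(w) = (2 + 6²)/(-89 - 57) = (2 + 36)/(-146) = 38*(-1/146) = -19/73)
1/(O(k(-13)) - 40140) = 1/(-19/73 - 40140) = 1/(-2930239/73) = -73/2930239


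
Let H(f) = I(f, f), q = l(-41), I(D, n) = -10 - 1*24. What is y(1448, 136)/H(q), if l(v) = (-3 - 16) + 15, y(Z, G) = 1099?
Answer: -1099/34 ≈ -32.324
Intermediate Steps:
I(D, n) = -34 (I(D, n) = -10 - 24 = -34)
l(v) = -4 (l(v) = -19 + 15 = -4)
q = -4
H(f) = -34
y(1448, 136)/H(q) = 1099/(-34) = 1099*(-1/34) = -1099/34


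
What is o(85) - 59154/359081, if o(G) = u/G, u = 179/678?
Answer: -3344769521/20693838030 ≈ -0.16163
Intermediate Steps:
u = 179/678 (u = 179*(1/678) = 179/678 ≈ 0.26401)
o(G) = 179/(678*G)
o(85) - 59154/359081 = (179/678)/85 - 59154/359081 = (179/678)*(1/85) - 59154*1/359081 = 179/57630 - 59154/359081 = -3344769521/20693838030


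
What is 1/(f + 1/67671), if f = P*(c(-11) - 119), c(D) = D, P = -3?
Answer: 67671/26391691 ≈ 0.0025641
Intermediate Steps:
f = 390 (f = -3*(-11 - 119) = -3*(-130) = 390)
1/(f + 1/67671) = 1/(390 + 1/67671) = 1/(26391691/67671) = 67671/26391691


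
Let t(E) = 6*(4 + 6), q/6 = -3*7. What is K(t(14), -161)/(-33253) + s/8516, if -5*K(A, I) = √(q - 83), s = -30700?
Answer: -7675/2129 + I*√209/166265 ≈ -3.605 + 8.695e-5*I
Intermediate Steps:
q = -126 (q = 6*(-3*7) = 6*(-21) = -126)
t(E) = 60 (t(E) = 6*10 = 60)
K(A, I) = -I*√209/5 (K(A, I) = -√(-126 - 83)/5 = -I*√209/5)
K(t(14), -161)/(-33253) + s/8516 = -I*√209/5/(-33253) - 30700/8516 = -I*√209/5*(-1/33253) - 30700*1/8516 = I*√209/166265 - 7675/2129 = -7675/2129 + I*√209/166265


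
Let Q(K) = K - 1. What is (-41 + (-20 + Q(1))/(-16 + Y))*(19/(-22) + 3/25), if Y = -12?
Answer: 57669/1925 ≈ 29.958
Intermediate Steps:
Q(K) = -1 + K
(-41 + (-20 + Q(1))/(-16 + Y))*(19/(-22) + 3/25) = (-41 + (-20 + (-1 + 1))/(-16 - 12))*(19/(-22) + 3/25) = (-41 + (-20 + 0)/(-28))*(19*(-1/22) + 3*(1/25)) = (-41 - 20*(-1/28))*(-19/22 + 3/25) = (-41 + 5/7)*(-409/550) = -282/7*(-409/550) = 57669/1925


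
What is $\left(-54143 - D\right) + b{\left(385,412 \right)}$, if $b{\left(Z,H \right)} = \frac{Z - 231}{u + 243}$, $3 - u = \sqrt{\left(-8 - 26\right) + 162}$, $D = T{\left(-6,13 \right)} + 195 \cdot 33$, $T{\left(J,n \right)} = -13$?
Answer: $- \frac{914340334}{15097} + \frac{308 \sqrt{2}}{15097} \approx -60564.0$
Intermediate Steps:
$D = 6422$ ($D = -13 + 195 \cdot 33 = -13 + 6435 = 6422$)
$u = 3 - 8 \sqrt{2}$ ($u = 3 - \sqrt{\left(-8 - 26\right) + 162} = 3 - \sqrt{-34 + 162} = 3 - \sqrt{128} = 3 - 8 \sqrt{2} \approx -8.3137$)
$b{\left(Z,H \right)} = \frac{-231 + Z}{246 - 8 \sqrt{2}}$ ($b{\left(Z,H \right)} = \frac{Z - 231}{\left(3 - 8 \sqrt{2}\right) + 243} = \frac{-231 + Z}{246 - 8 \sqrt{2}}$)
$\left(-54143 - D\right) + b{\left(385,412 \right)} = \left(-54143 - 6422\right) + \frac{-231 + 385}{246 - 8 \sqrt{2}} = \left(-54143 - 6422\right) + \frac{1}{246 - 8 \sqrt{2}} \cdot 154 = -60565 + \frac{154}{246 - 8 \sqrt{2}}$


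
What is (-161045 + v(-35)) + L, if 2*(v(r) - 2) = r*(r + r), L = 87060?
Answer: -72758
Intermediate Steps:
v(r) = 2 + r² (v(r) = 2 + (r*(r + r))/2 = 2 + (r*(2*r))/2 = 2 + (2*r²)/2 = 2 + r²)
(-161045 + v(-35)) + L = (-161045 + (2 + (-35)²)) + 87060 = (-161045 + (2 + 1225)) + 87060 = (-161045 + 1227) + 87060 = -159818 + 87060 = -72758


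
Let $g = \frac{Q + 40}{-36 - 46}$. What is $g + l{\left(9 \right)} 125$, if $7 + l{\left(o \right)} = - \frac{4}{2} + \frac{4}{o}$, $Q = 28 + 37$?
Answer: $- \frac{790195}{738} \approx -1070.7$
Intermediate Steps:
$Q = 65$
$l{\left(o \right)} = -9 + \frac{4}{o}$ ($l{\left(o \right)} = -7 + \left(- \frac{4}{2} + \frac{4}{o}\right) = -7 + \left(\left(-4\right) \frac{1}{2} + \frac{4}{o}\right) = -7 - \left(2 - \frac{4}{o}\right) = -9 + \frac{4}{o}$)
$g = - \frac{105}{82}$ ($g = \frac{65 + 40}{-36 - 46} = \frac{105}{-82} = 105 \left(- \frac{1}{82}\right) = - \frac{105}{82} \approx -1.2805$)
$g + l{\left(9 \right)} 125 = - \frac{105}{82} + \left(-9 + \frac{4}{9}\right) 125 = - \frac{105}{82} - \frac{9625}{9} = - \frac{790195}{738}$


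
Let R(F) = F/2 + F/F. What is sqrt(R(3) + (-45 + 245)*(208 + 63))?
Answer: 3*sqrt(24090)/2 ≈ 232.81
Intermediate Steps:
R(F) = 1 + F/2 (R(F) = F*(1/2) + 1 = F/2 + 1 = 1 + F/2)
sqrt(R(3) + (-45 + 245)*(208 + 63)) = sqrt((1 + (1/2)*3) + (-45 + 245)*(208 + 63)) = sqrt((1 + 3/2) + 200*271) = sqrt(5/2 + 54200) = sqrt(108405/2) = 3*sqrt(24090)/2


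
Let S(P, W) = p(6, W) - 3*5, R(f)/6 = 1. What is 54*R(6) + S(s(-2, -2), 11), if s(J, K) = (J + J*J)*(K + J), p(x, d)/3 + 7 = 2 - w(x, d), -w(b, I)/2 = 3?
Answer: 312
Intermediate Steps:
w(b, I) = -6 (w(b, I) = -2*3 = -6)
p(x, d) = 3 (p(x, d) = -21 + 3*(2 - 1*(-6)) = -21 + 3*(2 + 6) = -21 + 3*8 = -21 + 24 = 3)
R(f) = 6 (R(f) = 6*1 = 6)
s(J, K) = (J + K)*(J + J**2) (s(J, K) = (J + J**2)*(J + K) = (J + K)*(J + J**2))
S(P, W) = -12 (S(P, W) = 3 - 3*5 = 3 - 15 = -12)
54*R(6) + S(s(-2, -2), 11) = 54*6 - 12 = 324 - 12 = 312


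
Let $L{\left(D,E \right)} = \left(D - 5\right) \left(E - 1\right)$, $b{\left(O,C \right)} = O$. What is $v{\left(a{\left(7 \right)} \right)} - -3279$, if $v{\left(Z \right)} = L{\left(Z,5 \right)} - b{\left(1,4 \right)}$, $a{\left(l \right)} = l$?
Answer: $3286$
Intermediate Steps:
$L{\left(D,E \right)} = \left(-1 + E\right) \left(-5 + D\right)$ ($L{\left(D,E \right)} = \left(-5 + D\right) \left(-1 + E\right) = \left(-1 + E\right) \left(-5 + D\right)$)
$v{\left(Z \right)} = -21 + 4 Z$ ($v{\left(Z \right)} = \left(5 - Z - 25 + Z 5\right) - 1 = \left(5 - Z - 25 + 5 Z\right) - 1 = \left(-20 + 4 Z\right) - 1 = -21 + 4 Z$)
$v{\left(a{\left(7 \right)} \right)} - -3279 = \left(-21 + 4 \cdot 7\right) - -3279 = \left(-21 + 28\right) + 3279 = 7 + 3279 = 3286$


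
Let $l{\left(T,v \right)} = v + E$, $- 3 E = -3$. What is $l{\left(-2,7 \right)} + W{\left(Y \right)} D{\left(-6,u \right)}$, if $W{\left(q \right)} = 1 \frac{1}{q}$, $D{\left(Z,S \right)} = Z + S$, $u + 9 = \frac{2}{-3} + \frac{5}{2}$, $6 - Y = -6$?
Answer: $\frac{497}{72} \approx 6.9028$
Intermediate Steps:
$E = 1$ ($E = \left(- \frac{1}{3}\right) \left(-3\right) = 1$)
$Y = 12$ ($Y = 6 - -6 = 6 + 6 = 12$)
$u = - \frac{43}{6}$ ($u = -9 + \left(\frac{2}{-3} + \frac{5}{2}\right) = -9 + \left(2 \left(- \frac{1}{3}\right) + 5 \cdot \frac{1}{2}\right) = -9 + \left(- \frac{2}{3} + \frac{5}{2}\right) = -9 + \frac{11}{6} = - \frac{43}{6} \approx -7.1667$)
$D{\left(Z,S \right)} = S + Z$
$l{\left(T,v \right)} = 1 + v$ ($l{\left(T,v \right)} = v + 1 = 1 + v$)
$W{\left(q \right)} = \frac{1}{q}$
$l{\left(-2,7 \right)} + W{\left(Y \right)} D{\left(-6,u \right)} = \left(1 + 7\right) + \frac{- \frac{43}{6} - 6}{12} = 8 + \frac{1}{12} \left(- \frac{79}{6}\right) = 8 - \frac{79}{72} = \frac{497}{72}$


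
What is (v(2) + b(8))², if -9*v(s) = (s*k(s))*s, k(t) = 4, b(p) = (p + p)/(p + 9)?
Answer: 16384/23409 ≈ 0.69990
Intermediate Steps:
b(p) = 2*p/(9 + p) (b(p) = (2*p)/(9 + p) = 2*p/(9 + p))
v(s) = -4*s²/9 (v(s) = -s*4*s/9 = -4*s*s/9 = -4*s²/9)
(v(2) + b(8))² = (-4/9*2² + 2*8/(9 + 8))² = (-4/9*4 + 2*8/17)² = (-16/9 + 2*8*(1/17))² = (-16/9 + 16/17)² = (-128/153)² = 16384/23409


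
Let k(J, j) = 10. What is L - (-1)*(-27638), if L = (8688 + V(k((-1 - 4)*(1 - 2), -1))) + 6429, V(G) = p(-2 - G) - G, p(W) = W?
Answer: -12543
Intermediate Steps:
V(G) = -2 - 2*G (V(G) = (-2 - G) - G = -2 - 2*G)
L = 15095 (L = (8688 + (-2 - 2*10)) + 6429 = (8688 + (-2 - 20)) + 6429 = (8688 - 22) + 6429 = 8666 + 6429 = 15095)
L - (-1)*(-27638) = 15095 - (-1)*(-27638) = 15095 - 1*27638 = 15095 - 27638 = -12543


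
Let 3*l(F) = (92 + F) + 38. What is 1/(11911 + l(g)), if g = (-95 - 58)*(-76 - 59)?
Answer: 3/56518 ≈ 5.3080e-5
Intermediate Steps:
g = 20655 (g = -153*(-135) = 20655)
l(F) = 130/3 + F/3 (l(F) = ((92 + F) + 38)/3 = (130 + F)/3 = 130/3 + F/3)
1/(11911 + l(g)) = 1/(11911 + (130/3 + (⅓)*20655)) = 1/(11911 + (130/3 + 6885)) = 1/(11911 + 20785/3) = 1/(56518/3) = 3/56518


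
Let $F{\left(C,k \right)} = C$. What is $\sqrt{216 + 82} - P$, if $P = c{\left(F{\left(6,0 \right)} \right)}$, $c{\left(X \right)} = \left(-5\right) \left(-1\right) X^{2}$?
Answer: $-180 + \sqrt{298} \approx -162.74$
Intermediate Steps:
$c{\left(X \right)} = 5 X^{2}$
$P = 180$ ($P = 5 \cdot 6^{2} = 5 \cdot 36 = 180$)
$\sqrt{216 + 82} - P = \sqrt{216 + 82} - 180 = \sqrt{298} - 180 = -180 + \sqrt{298}$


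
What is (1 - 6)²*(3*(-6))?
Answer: -450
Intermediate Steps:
(1 - 6)²*(3*(-6)) = (-5)²*(-18) = 25*(-18) = -450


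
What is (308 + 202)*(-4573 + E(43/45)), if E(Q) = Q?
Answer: -6995228/3 ≈ -2.3317e+6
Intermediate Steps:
(308 + 202)*(-4573 + E(43/45)) = (308 + 202)*(-4573 + 43/45) = 510*(-4573 + 43*(1/45)) = 510*(-4573 + 43/45) = 510*(-205742/45) = -6995228/3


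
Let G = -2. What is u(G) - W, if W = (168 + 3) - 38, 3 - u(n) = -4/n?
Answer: -132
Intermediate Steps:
u(n) = 3 + 4/n (u(n) = 3 - (-4)/n = 3 + 4/n)
W = 133 (W = 171 - 38 = 133)
u(G) - W = (3 + 4/(-2)) - 1*133 = (3 + 4*(-½)) - 133 = (3 - 2) - 133 = 1 - 133 = -132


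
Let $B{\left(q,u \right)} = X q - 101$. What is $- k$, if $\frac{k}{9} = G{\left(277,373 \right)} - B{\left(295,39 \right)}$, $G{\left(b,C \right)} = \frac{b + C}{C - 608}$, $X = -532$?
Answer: $- \frac{66427173}{47} \approx -1.4133 \cdot 10^{6}$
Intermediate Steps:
$B{\left(q,u \right)} = -101 - 532 q$ ($B{\left(q,u \right)} = - 532 q - 101 = -101 - 532 q$)
$G{\left(b,C \right)} = \frac{C + b}{-608 + C}$
$k = \frac{66427173}{47}$ ($k = 9 \left(\frac{373 + 277}{-608 + 373} - \left(-101 - 156940\right)\right) = 9 \left(\frac{1}{-235} \cdot 650 - \left(-101 - 156940\right)\right) = 9 \left(\left(- \frac{1}{235}\right) 650 - -157041\right) = 9 \left(- \frac{130}{47} + 157041\right) = 9 \cdot \frac{7380797}{47} = \frac{66427173}{47} \approx 1.4133 \cdot 10^{6}$)
$- k = \left(-1\right) \frac{66427173}{47} = - \frac{66427173}{47}$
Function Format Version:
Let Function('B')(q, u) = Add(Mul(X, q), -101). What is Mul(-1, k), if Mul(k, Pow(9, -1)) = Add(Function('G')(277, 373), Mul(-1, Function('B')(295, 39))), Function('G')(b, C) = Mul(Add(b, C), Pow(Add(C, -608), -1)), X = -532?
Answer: Rational(-66427173, 47) ≈ -1.4133e+6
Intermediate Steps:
Function('B')(q, u) = Add(-101, Mul(-532, q)) (Function('B')(q, u) = Add(Mul(-532, q), -101) = Add(-101, Mul(-532, q)))
Function('G')(b, C) = Mul(Pow(Add(-608, C), -1), Add(C, b)) (Function('G')(b, C) = Mul(Add(C, b), Pow(Add(-608, C), -1)) = Mul(Pow(Add(-608, C), -1), Add(C, b)))
k = Rational(66427173, 47) (k = Mul(9, Add(Mul(Pow(Add(-608, 373), -1), Add(373, 277)), Mul(-1, Add(-101, Mul(-532, 295))))) = Mul(9, Add(Mul(Pow(-235, -1), 650), Mul(-1, Add(-101, -156940)))) = Mul(9, Add(Mul(Rational(-1, 235), 650), Mul(-1, -157041))) = Mul(9, Add(Rational(-130, 47), 157041)) = Mul(9, Rational(7380797, 47)) = Rational(66427173, 47) ≈ 1.4133e+6)
Mul(-1, k) = Mul(-1, Rational(66427173, 47)) = Rational(-66427173, 47)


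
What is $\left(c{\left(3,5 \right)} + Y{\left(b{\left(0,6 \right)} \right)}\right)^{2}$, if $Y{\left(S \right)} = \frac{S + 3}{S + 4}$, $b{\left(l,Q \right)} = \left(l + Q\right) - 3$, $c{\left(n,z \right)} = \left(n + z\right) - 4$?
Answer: $\frac{1156}{49} \approx 23.592$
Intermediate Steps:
$c{\left(n,z \right)} = -4 + n + z$
$b{\left(l,Q \right)} = -3 + Q + l$ ($b{\left(l,Q \right)} = \left(Q + l\right) - 3 = -3 + Q + l$)
$Y{\left(S \right)} = \frac{3 + S}{4 + S}$
$\left(c{\left(3,5 \right)} + Y{\left(b{\left(0,6 \right)} \right)}\right)^{2} = \left(\left(-4 + 3 + 5\right) + \frac{3 + \left(-3 + 6 + 0\right)}{4 + \left(-3 + 6 + 0\right)}\right)^{2} = \left(4 + \frac{3 + 3}{4 + 3}\right)^{2} = \left(4 + \frac{1}{7} \cdot 6\right)^{2} = \left(4 + \frac{6}{7}\right)^{2} = \left(\frac{34}{7}\right)^{2} = \frac{1156}{49}$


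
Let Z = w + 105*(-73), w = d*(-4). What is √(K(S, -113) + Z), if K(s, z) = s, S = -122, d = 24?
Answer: I*√7883 ≈ 88.786*I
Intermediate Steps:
w = -96 (w = 24*(-4) = -96)
Z = -7761 (Z = -96 + 105*(-73) = -96 - 7665 = -7761)
√(K(S, -113) + Z) = √(-122 - 7761) = √(-7883) = I*√7883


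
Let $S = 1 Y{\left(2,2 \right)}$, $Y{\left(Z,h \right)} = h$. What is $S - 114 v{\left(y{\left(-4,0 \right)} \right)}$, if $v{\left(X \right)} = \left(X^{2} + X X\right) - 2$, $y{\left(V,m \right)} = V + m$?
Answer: $-3418$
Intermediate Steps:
$S = 2$ ($S = 1 \cdot 2 = 2$)
$v{\left(X \right)} = -2 + 2 X^{2}$ ($v{\left(X \right)} = \left(X^{2} + X^{2}\right) - 2 = 2 X^{2} - 2 = -2 + 2 X^{2}$)
$S - 114 v{\left(y{\left(-4,0 \right)} \right)} = 2 - 114 \left(-2 + 2 \left(-4 + 0\right)^{2}\right) = 2 - 114 \left(-2 + 2 \left(-4\right)^{2}\right) = 2 - 114 \left(-2 + 2 \cdot 16\right) = 2 - 114 \left(-2 + 32\right) = 2 - 3420 = -3418$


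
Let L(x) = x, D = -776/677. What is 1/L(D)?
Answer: -677/776 ≈ -0.87242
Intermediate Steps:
D = -776/677 (D = -776*1/677 = -776/677 ≈ -1.1462)
1/L(D) = 1/(-776/677) = -677/776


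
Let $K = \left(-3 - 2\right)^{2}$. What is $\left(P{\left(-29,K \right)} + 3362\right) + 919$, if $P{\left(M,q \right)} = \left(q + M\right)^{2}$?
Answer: $4297$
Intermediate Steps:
$K = 25$ ($K = \left(-5\right)^{2} = 25$)
$P{\left(M,q \right)} = \left(M + q\right)^{2}$
$\left(P{\left(-29,K \right)} + 3362\right) + 919 = \left(\left(-29 + 25\right)^{2} + 3362\right) + 919 = \left(\left(-4\right)^{2} + 3362\right) + 919 = \left(16 + 3362\right) + 919 = 3378 + 919 = 4297$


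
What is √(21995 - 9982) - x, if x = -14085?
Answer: 14085 + √12013 ≈ 14195.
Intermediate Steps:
√(21995 - 9982) - x = √(21995 - 9982) - 1*(-14085) = √12013 + 14085 = 14085 + √12013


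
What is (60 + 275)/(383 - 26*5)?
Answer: 335/253 ≈ 1.3241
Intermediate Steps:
(60 + 275)/(383 - 26*5) = 335/(383 - 130) = 335/253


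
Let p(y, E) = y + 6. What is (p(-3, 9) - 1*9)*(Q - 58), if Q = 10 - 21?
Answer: 414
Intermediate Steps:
p(y, E) = 6 + y
Q = -11
(p(-3, 9) - 1*9)*(Q - 58) = ((6 - 3) - 1*9)*(-11 - 58) = (3 - 9)*(-69) = -6*(-69) = 414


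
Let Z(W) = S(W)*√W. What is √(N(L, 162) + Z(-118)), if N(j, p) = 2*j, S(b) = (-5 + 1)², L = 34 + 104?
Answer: 2*√(69 + 4*I*√118) ≈ 17.352 + 5.0083*I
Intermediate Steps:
L = 138
S(b) = 16 (S(b) = (-4)² = 16)
Z(W) = 16*√W
√(N(L, 162) + Z(-118)) = √(2*138 + 16*√(-118)) = √(276 + 16*(I*√118)) = √(276 + 16*I*√118)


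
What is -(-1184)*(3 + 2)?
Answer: 5920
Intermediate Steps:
-(-1184)*(3 + 2) = -(-1184)*5 = -296*(-20) = 5920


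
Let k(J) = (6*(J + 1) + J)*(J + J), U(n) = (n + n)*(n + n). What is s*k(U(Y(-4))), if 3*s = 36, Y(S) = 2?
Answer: 45312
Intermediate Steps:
U(n) = 4*n² (U(n) = (2*n)*(2*n) = 4*n²)
s = 12 (s = (⅓)*36 = 12)
k(J) = 2*J*(6 + 7*J) (k(J) = (6*(1 + J) + J)*(2*J) = ((6 + 6*J) + J)*(2*J) = (6 + 7*J)*(2*J) = 2*J*(6 + 7*J))
s*k(U(Y(-4))) = 12*(2*(4*2²)*(6 + 7*(4*2²))) = 12*(2*(4*4)*(6 + 7*(4*4))) = 12*(2*16*(6 + 7*16)) = 12*(2*16*(6 + 112)) = 12*(2*16*118) = 12*3776 = 45312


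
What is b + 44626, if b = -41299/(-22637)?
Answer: 1010240061/22637 ≈ 44628.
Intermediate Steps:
b = 41299/22637 (b = -41299*(-1/22637) = 41299/22637 ≈ 1.8244)
b + 44626 = 41299/22637 + 44626 = 1010240061/22637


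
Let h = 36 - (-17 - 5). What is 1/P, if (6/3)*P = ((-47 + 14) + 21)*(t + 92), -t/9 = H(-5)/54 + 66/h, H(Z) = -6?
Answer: -29/14400 ≈ -0.0020139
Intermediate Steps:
h = 58 (h = 36 - 1*(-22) = 36 + 22 = 58)
t = -268/29 (t = -9*(-6/54 + 66/58) = -9*(-6*1/54 + 66*(1/58)) = -9*(-1/9 + 33/29) = -9*268/261 = -268/29 ≈ -9.2414)
P = -14400/29 (P = (((-47 + 14) + 21)*(-268/29 + 92))/2 = ((-33 + 21)*(2400/29))/2 = (-12*2400/29)/2 = (1/2)*(-28800/29) = -14400/29 ≈ -496.55)
1/P = 1/(-14400/29) = -29/14400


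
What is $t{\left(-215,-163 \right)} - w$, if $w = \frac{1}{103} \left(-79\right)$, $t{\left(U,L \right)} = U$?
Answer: $- \frac{22066}{103} \approx -214.23$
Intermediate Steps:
$w = - \frac{79}{103}$ ($w = \frac{1}{103} \left(-79\right) = - \frac{79}{103} \approx -0.76699$)
$t{\left(-215,-163 \right)} - w = -215 - - \frac{79}{103} = -215 + \frac{79}{103} = - \frac{22066}{103}$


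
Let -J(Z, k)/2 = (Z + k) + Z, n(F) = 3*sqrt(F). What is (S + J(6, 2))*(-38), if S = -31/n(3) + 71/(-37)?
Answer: 42066/37 + 1178*sqrt(3)/9 ≈ 1363.6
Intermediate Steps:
J(Z, k) = -4*Z - 2*k (J(Z, k) = -2*((Z + k) + Z) = -2*(k + 2*Z) = -4*Z - 2*k)
S = -71/37 - 31*sqrt(3)/9 (S = -31*sqrt(3)/9 + 71/(-37) = -31*sqrt(3)/9 + 71*(-1/37) = -31*sqrt(3)/9 - 71/37 = -71/37 - 31*sqrt(3)/9 ≈ -7.8849)
(S + J(6, 2))*(-38) = ((-71/37 - 31*sqrt(3)/9) + (-4*6 - 2*2))*(-38) = ((-71/37 - 31*sqrt(3)/9) + (-24 - 4))*(-38) = ((-71/37 - 31*sqrt(3)/9) - 28)*(-38) = (-1107/37 - 31*sqrt(3)/9)*(-38) = 42066/37 + 1178*sqrt(3)/9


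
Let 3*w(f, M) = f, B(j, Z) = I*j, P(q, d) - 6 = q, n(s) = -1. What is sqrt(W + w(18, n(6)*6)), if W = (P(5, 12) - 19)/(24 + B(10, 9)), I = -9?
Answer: sqrt(6666)/33 ≈ 2.4741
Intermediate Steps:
P(q, d) = 6 + q
B(j, Z) = -9*j
w(f, M) = f/3
W = 4/33 (W = ((6 + 5) - 19)/(24 - 9*10) = (11 - 19)/(24 - 90) = -8/(-66) = -8*(-1/66) = 4/33 ≈ 0.12121)
sqrt(W + w(18, n(6)*6)) = sqrt(4/33 + (1/3)*18) = sqrt(4/33 + 6) = sqrt(202/33) = sqrt(6666)/33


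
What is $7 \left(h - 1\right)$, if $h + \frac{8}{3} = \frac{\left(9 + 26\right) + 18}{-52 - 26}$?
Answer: $- \frac{791}{26} \approx -30.423$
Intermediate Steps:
$h = - \frac{87}{26}$ ($h = - \frac{8}{3} + \frac{\left(9 + 26\right) + 18}{-52 - 26} = - \frac{8}{3} + \frac{35 + 18}{-78} = - \frac{8}{3} + 53 \left(- \frac{1}{78}\right) = - \frac{8}{3} - \frac{53}{78} = - \frac{87}{26} \approx -3.3462$)
$7 \left(h - 1\right) = 7 \left(- \frac{87}{26} - 1\right) = 7 \left(- \frac{113}{26}\right) = - \frac{791}{26}$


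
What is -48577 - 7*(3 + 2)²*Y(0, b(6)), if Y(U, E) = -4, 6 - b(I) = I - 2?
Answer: -47877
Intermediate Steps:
b(I) = 8 - I (b(I) = 6 - (I - 2) = 6 - (-2 + I) = 6 + (2 - I) = 8 - I)
-48577 - 7*(3 + 2)²*Y(0, b(6)) = -48577 - 7*(3 + 2)²*(-4) = -48577 - 7*5²*(-4) = -48577 - 7*25*(-4) = -48577 - 175*(-4) = -48577 - 1*(-700) = -48577 + 700 = -47877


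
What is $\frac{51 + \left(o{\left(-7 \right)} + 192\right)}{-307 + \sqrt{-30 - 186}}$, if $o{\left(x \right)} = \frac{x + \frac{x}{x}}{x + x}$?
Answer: $- \frac{523128}{661255} - \frac{10224 i \sqrt{6}}{661255} \approx -0.79111 - 0.037873 i$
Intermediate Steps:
$o{\left(x \right)} = \frac{1 + x}{2 x}$ ($o{\left(x \right)} = \frac{x + 1}{2 x} = \left(1 + x\right) \frac{1}{2 x} = \frac{1 + x}{2 x}$)
$\frac{51 + \left(o{\left(-7 \right)} + 192\right)}{-307 + \sqrt{-30 - 186}} = \frac{51 + \left(\frac{1 - 7}{2 \left(-7\right)} + 192\right)}{-307 + \sqrt{-30 - 186}} = \frac{51 + \left(\frac{1}{2} \left(- \frac{1}{7}\right) \left(-6\right) + 192\right)}{-307 + \sqrt{-216}} = \frac{51 + \left(\frac{3}{7} + 192\right)}{-307 + 6 i \sqrt{6}} = \frac{51 + \frac{1347}{7}}{-307 + 6 i \sqrt{6}} = \frac{1704}{7 \left(-307 + 6 i \sqrt{6}\right)}$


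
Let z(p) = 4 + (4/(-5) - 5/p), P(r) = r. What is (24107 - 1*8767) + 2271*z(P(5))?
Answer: 101681/5 ≈ 20336.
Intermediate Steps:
z(p) = 16/5 - 5/p (z(p) = 4 + (4*(-⅕) - 5/p) = 4 + (-⅘ - 5/p) = 16/5 - 5/p)
(24107 - 1*8767) + 2271*z(P(5)) = (24107 - 1*8767) + 2271*(16/5 - 5/5) = (24107 - 8767) + 2271*(16/5 - 5*⅕) = 15340 + 2271*(16/5 - 1) = 15340 + 2271*(11/5) = 15340 + 24981/5 = 101681/5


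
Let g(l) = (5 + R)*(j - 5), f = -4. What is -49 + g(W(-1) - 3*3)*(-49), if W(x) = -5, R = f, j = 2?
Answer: 98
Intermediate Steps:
R = -4
g(l) = -3 (g(l) = (5 - 4)*(2 - 5) = 1*(-3) = -3)
-49 + g(W(-1) - 3*3)*(-49) = -49 - 3*(-49) = -49 + 147 = 98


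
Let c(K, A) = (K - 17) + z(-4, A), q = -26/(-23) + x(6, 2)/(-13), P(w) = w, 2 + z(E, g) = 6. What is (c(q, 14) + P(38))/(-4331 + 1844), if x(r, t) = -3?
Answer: -7882/743613 ≈ -0.010600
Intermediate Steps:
z(E, g) = 4 (z(E, g) = -2 + 6 = 4)
q = 407/299 (q = -26/(-23) - 3/(-13) = -26*(-1/23) - 3*(-1/13) = 26/23 + 3/13 = 407/299 ≈ 1.3612)
c(K, A) = -13 + K (c(K, A) = (K - 17) + 4 = (-17 + K) + 4 = -13 + K)
(c(q, 14) + P(38))/(-4331 + 1844) = ((-13 + 407/299) + 38)/(-4331 + 1844) = (-3480/299 + 38)/(-2487) = (7882/299)*(-1/2487) = -7882/743613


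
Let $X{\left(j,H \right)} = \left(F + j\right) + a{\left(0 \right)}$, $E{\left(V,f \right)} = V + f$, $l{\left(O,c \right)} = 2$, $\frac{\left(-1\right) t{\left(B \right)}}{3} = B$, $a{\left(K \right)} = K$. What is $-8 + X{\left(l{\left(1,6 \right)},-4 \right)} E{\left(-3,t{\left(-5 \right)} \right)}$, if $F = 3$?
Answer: $52$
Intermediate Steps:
$t{\left(B \right)} = - 3 B$
$X{\left(j,H \right)} = 3 + j$ ($X{\left(j,H \right)} = \left(3 + j\right) + 0 = 3 + j$)
$-8 + X{\left(l{\left(1,6 \right)},-4 \right)} E{\left(-3,t{\left(-5 \right)} \right)} = -8 + \left(3 + 2\right) \left(-3 - -15\right) = -8 + 5 \left(-3 + 15\right) = -8 + 5 \cdot 12 = -8 + 60 = 52$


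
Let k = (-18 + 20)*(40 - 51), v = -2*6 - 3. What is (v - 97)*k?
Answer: 2464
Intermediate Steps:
v = -15 (v = -12 - 3 = -15)
k = -22 (k = 2*(-11) = -22)
(v - 97)*k = (-15 - 97)*(-22) = -112*(-22) = 2464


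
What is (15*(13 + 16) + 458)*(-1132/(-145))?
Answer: 1010876/145 ≈ 6971.6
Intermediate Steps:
(15*(13 + 16) + 458)*(-1132/(-145)) = (15*29 + 458)*(-1132*(-1/145)) = (435 + 458)*(1132/145) = 893*(1132/145) = 1010876/145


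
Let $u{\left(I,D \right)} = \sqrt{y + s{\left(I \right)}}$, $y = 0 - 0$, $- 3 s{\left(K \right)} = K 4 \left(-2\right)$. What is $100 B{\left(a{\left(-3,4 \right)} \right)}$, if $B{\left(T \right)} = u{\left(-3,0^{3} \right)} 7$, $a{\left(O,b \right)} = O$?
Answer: $1400 i \sqrt{2} \approx 1979.9 i$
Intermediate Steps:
$s{\left(K \right)} = \frac{8 K}{3}$ ($s{\left(K \right)} = - \frac{K 4 \left(-2\right)}{3} = - \frac{4 K \left(-2\right)}{3} = - \frac{\left(-8\right) K}{3} = \frac{8 K}{3}$)
$y = 0$ ($y = 0 + 0 = 0$)
$u{\left(I,D \right)} = \frac{2 \sqrt{6} \sqrt{I}}{3}$ ($u{\left(I,D \right)} = \sqrt{0 + \frac{8 I}{3}} = \sqrt{\frac{8 I}{3}} = \frac{2 \sqrt{6} \sqrt{I}}{3}$)
$B{\left(T \right)} = 14 i \sqrt{2}$ ($B{\left(T \right)} = \frac{2 \sqrt{6} \sqrt{-3}}{3} \cdot 7 = \frac{2 \sqrt{6} i \sqrt{3}}{3} \cdot 7 = 2 i \sqrt{2} \cdot 7 = 14 i \sqrt{2}$)
$100 B{\left(a{\left(-3,4 \right)} \right)} = 100 \cdot 14 i \sqrt{2} = 1400 i \sqrt{2}$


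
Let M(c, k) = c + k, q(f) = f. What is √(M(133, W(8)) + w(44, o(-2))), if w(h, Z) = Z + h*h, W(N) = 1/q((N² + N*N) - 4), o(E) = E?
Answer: √7945579/62 ≈ 45.464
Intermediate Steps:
W(N) = 1/(-4 + 2*N²) (W(N) = 1/((N² + N*N) - 4) = 1/((N² + N²) - 4) = 1/(2*N² - 4) = 1/(-4 + 2*N²))
w(h, Z) = Z + h²
√(M(133, W(8)) + w(44, o(-2))) = √((133 + 1/(2*(-2 + 8²))) + (-2 + 44²)) = √((133 + 1/(2*(-2 + 64))) + (-2 + 1936)) = √((133 + (½)/62) + 1934) = √((133 + (½)*(1/62)) + 1934) = √((133 + 1/124) + 1934) = √(16493/124 + 1934) = √(256309/124) = √7945579/62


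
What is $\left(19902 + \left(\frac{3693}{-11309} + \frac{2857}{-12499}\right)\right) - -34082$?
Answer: $\frac{7630624226324}{141351191} \approx 53983.0$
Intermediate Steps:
$\left(19902 + \left(\frac{3693}{-11309} + \frac{2857}{-12499}\right)\right) - -34082 = \left(19902 + \left(3693 \left(- \frac{1}{11309}\right) + 2857 \left(- \frac{1}{12499}\right)\right)\right) + 34082 = \left(19902 - \frac{78468620}{141351191}\right) + 34082 = \frac{2813092934662}{141351191} + 34082 = \frac{7630624226324}{141351191}$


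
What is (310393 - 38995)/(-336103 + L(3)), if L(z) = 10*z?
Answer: -271398/336073 ≈ -0.80756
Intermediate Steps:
(310393 - 38995)/(-336103 + L(3)) = (310393 - 38995)/(-336103 + 10*3) = 271398/(-336103 + 30) = 271398/(-336073) = 271398*(-1/336073) = -271398/336073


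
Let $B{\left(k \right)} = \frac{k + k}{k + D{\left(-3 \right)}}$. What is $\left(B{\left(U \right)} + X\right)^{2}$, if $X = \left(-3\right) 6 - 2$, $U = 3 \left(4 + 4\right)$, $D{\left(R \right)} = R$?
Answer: $\frac{15376}{49} \approx 313.8$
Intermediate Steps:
$U = 24$ ($U = 3 \cdot 8 = 24$)
$B{\left(k \right)} = \frac{2 k}{-3 + k}$ ($B{\left(k \right)} = \frac{k + k}{k - 3} = \frac{2 k}{-3 + k}$)
$X = -20$ ($X = -18 - 2 = -20$)
$\left(B{\left(U \right)} + X\right)^{2} = \left(2 \cdot 24 \frac{1}{-3 + 24} - 20\right)^{2} = \left(2 \cdot 24 \cdot \frac{1}{21} - 20\right)^{2} = \left(\frac{16}{7} - 20\right)^{2} = \left(- \frac{124}{7}\right)^{2} = \frac{15376}{49}$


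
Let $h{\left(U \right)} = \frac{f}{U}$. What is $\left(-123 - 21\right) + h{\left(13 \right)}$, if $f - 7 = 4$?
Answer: $- \frac{1861}{13} \approx -143.15$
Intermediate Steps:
$f = 11$ ($f = 7 + 4 = 11$)
$h{\left(U \right)} = \frac{11}{U}$
$\left(-123 - 21\right) + h{\left(13 \right)} = \left(-123 - 21\right) + \frac{11}{13} = -144 + 11 \cdot \frac{1}{13} = -144 + \frac{11}{13} = - \frac{1861}{13}$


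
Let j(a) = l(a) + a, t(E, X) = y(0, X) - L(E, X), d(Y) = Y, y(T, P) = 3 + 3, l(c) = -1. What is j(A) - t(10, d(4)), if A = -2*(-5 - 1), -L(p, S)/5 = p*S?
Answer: -195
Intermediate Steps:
L(p, S) = -5*S*p (L(p, S) = -5*p*S = -5*S*p)
y(T, P) = 6
t(E, X) = 6 + 5*E*X (t(E, X) = 6 - (-5)*X*E = 6 - (-5)*E*X = 6 + 5*E*X)
A = 12 (A = -2*(-6) = 12)
j(a) = -1 + a
j(A) - t(10, d(4)) = (-1 + 12) - (6 + 5*10*4) = 11 - (6 + 200) = 11 - 1*206 = 11 - 206 = -195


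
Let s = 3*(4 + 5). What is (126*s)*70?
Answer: 238140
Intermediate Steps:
s = 27 (s = 3*9 = 27)
(126*s)*70 = (126*27)*70 = 3402*70 = 238140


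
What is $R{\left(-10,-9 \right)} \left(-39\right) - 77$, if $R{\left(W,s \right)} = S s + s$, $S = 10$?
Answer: $3784$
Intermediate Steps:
$R{\left(W,s \right)} = 11 s$ ($R{\left(W,s \right)} = 10 s + s = 11 s$)
$R{\left(-10,-9 \right)} \left(-39\right) - 77 = 11 \left(-9\right) \left(-39\right) - 77 = \left(-99\right) \left(-39\right) - 77 = 3861 - 77 = 3784$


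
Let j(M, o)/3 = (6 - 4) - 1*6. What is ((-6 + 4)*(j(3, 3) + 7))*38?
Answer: 380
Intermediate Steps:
j(M, o) = -12 (j(M, o) = 3*((6 - 4) - 1*6) = 3*(2 - 6) = 3*(-4) = -12)
((-6 + 4)*(j(3, 3) + 7))*38 = ((-6 + 4)*(-12 + 7))*38 = -2*(-5)*38 = 10*38 = 380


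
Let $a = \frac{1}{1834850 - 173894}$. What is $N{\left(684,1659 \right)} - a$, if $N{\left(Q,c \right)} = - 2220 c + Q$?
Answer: $- \frac{6116131634977}{1660956} \approx -3.6823 \cdot 10^{6}$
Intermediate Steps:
$N{\left(Q,c \right)} = Q - 2220 c$
$a = \frac{1}{1660956} \approx 6.0206 \cdot 10^{-7}$
$N{\left(684,1659 \right)} - a = \left(684 - 3682980\right) - \frac{1}{1660956} = -3682296 - \frac{1}{1660956} = - \frac{6116131634977}{1660956}$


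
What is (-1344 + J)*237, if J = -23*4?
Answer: -340332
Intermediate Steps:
J = -92
(-1344 + J)*237 = (-1344 - 92)*237 = -1436*237 = -340332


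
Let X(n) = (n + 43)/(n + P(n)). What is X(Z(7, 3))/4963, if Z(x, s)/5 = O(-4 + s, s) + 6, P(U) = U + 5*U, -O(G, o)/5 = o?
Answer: 2/1563345 ≈ 1.2793e-6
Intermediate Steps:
O(G, o) = -5*o
P(U) = 6*U
Z(x, s) = 30 - 25*s (Z(x, s) = 5*(-5*s + 6) = 5*(6 - 5*s) = 30 - 25*s)
X(n) = (43 + n)/(7*n) (X(n) = (n + 43)/(n + 6*n) = (43 + n)/((7*n)) = (43 + n)*(1/(7*n)) = (43 + n)/(7*n))
X(Z(7, 3))/4963 = ((43 + (30 - 25*3))/(7*(30 - 25*3)))/4963 = ((43 + (30 - 75))/(7*(30 - 75)))*(1/4963) = ((⅐)*(43 - 45)/(-45))*(1/4963) = ((⅐)*(-1/45)*(-2))*(1/4963) = (2/315)*(1/4963) = 2/1563345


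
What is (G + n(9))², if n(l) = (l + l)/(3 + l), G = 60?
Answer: 15129/4 ≈ 3782.3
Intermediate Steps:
n(l) = 2*l/(3 + l) (n(l) = (2*l)/(3 + l) = 2*l/(3 + l))
(G + n(9))² = (60 + 2*9/(3 + 9))² = (60 + 2*9/12)² = (60 + 2*9*(1/12))² = (60 + 3/2)² = (123/2)² = 15129/4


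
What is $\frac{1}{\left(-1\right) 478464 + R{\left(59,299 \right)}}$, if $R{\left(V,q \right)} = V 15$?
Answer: $- \frac{1}{477579} \approx -2.0939 \cdot 10^{-6}$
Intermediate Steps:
$R{\left(V,q \right)} = 15 V$
$\frac{1}{\left(-1\right) 478464 + R{\left(59,299 \right)}} = \frac{1}{\left(-1\right) 478464 + 15 \cdot 59} = \frac{1}{-478464 + 885} = \frac{1}{-477579} = - \frac{1}{477579}$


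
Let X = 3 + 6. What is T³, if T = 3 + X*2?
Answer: 9261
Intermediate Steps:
X = 9
T = 21 (T = 3 + 9*2 = 3 + 18 = 21)
T³ = 21³ = 9261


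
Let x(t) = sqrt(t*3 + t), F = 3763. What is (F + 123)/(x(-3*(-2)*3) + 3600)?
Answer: 194300/179999 - 1943*sqrt(2)/1079994 ≈ 1.0769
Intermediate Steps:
x(t) = 2*sqrt(t) (x(t) = sqrt(3*t + t) = sqrt(4*t) = 2*sqrt(t))
(F + 123)/(x(-3*(-2)*3) + 3600) = (3763 + 123)/(2*sqrt(-3*(-2)*3) + 3600) = 3886/(2*sqrt(6*3) + 3600) = 3886/(2*sqrt(18) + 3600) = 3886/(2*(3*sqrt(2)) + 3600) = 3886/(6*sqrt(2) + 3600) = 3886/(3600 + 6*sqrt(2))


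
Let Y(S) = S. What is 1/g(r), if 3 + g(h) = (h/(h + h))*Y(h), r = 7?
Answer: 2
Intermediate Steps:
g(h) = -3 + h/2 (g(h) = -3 + (h/(h + h))*h = -3 + (h/((2*h)))*h = -3 + (h*(1/(2*h)))*h = -3 + h/2)
1/g(r) = 1/(-3 + (1/2)*7) = 1/(-3 + 7/2) = 1/(1/2) = 2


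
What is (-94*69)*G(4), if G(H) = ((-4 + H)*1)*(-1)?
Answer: 0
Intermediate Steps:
G(H) = 4 - H (G(H) = (-4 + H)*(-1) = 4 - H)
(-94*69)*G(4) = (-94*69)*(4 - 1*4) = -6486*(4 - 4) = -6486*0 = 0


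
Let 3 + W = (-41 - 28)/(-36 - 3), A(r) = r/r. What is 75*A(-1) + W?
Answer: 959/13 ≈ 73.769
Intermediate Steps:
A(r) = 1
W = -16/13 (W = -3 + (-41 - 28)/(-36 - 3) = -3 - 69/(-39) = -3 - 69*(-1/39) = -3 + 23/13 = -16/13 ≈ -1.2308)
75*A(-1) + W = 75*1 - 16/13 = 75 - 16/13 = 959/13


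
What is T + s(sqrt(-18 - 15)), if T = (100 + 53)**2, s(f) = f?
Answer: 23409 + I*sqrt(33) ≈ 23409.0 + 5.7446*I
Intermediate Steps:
T = 23409 (T = 153**2 = 23409)
T + s(sqrt(-18 - 15)) = 23409 + sqrt(-18 - 15) = 23409 + sqrt(-33) = 23409 + I*sqrt(33)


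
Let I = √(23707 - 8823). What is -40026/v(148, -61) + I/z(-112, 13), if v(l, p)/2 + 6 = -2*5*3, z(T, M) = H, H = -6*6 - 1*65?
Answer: 672307/1212 ≈ 554.71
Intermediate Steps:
H = -101 (H = -36 - 65 = -101)
z(T, M) = -101
I = 122 (I = √14884 = 122)
v(l, p) = -72 (v(l, p) = -12 + 2*(-2*5*3) = -12 + 2*(-10*3) = -12 + 2*(-30) = -12 - 60 = -72)
-40026/v(148, -61) + I/z(-112, 13) = -40026/(-72) + 122/(-101) = -40026*(-1/72) + 122*(-1/101) = 6671/12 - 122/101 = 672307/1212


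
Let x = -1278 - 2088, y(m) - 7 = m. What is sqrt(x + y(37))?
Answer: I*sqrt(3322) ≈ 57.637*I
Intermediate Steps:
y(m) = 7 + m
x = -3366
sqrt(x + y(37)) = sqrt(-3366 + (7 + 37)) = sqrt(-3366 + 44) = sqrt(-3322) = I*sqrt(3322)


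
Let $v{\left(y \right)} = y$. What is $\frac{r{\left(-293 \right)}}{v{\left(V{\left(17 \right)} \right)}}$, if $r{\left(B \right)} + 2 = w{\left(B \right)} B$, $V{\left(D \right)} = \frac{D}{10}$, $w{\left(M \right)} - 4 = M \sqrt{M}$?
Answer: $- \frac{11740}{17} + \frac{858490 i \sqrt{293}}{17} \approx -690.59 + 8.6441 \cdot 10^{5} i$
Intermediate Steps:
$w{\left(M \right)} = 4 + M^{\frac{3}{2}}$ ($w{\left(M \right)} = 4 + M \sqrt{M} = 4 + M^{\frac{3}{2}}$)
$V{\left(D \right)} = \frac{D}{10}$ ($V{\left(D \right)} = D \frac{1}{10} = \frac{D}{10}$)
$r{\left(B \right)} = -2 + B \left(4 + B^{\frac{3}{2}}\right)$ ($r{\left(B \right)} = -2 + \left(4 + B^{\frac{3}{2}}\right) B = -2 + B \left(4 + B^{\frac{3}{2}}\right)$)
$\frac{r{\left(-293 \right)}}{v{\left(V{\left(17 \right)} \right)}} = \frac{-2 - 293 \left(4 + \left(-293\right)^{\frac{3}{2}}\right)}{\frac{1}{10} \cdot 17} = \frac{-2 - 293 \left(4 - 293 i \sqrt{293}\right)}{\frac{17}{10}} = \left(-2 - \left(1172 - 85849 i \sqrt{293}\right)\right) \frac{10}{17} = \left(-1174 + 85849 i \sqrt{293}\right) \frac{10}{17} = - \frac{11740}{17} + \frac{858490 i \sqrt{293}}{17}$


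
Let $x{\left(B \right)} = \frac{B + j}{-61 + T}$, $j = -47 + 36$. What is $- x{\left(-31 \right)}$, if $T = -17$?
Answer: $- \frac{7}{13} \approx -0.53846$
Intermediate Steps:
$j = -11$
$x{\left(B \right)} = \frac{11}{78} - \frac{B}{78}$ ($x{\left(B \right)} = \frac{B - 11}{-61 - 17} = \frac{-11 + B}{-78} = \left(-11 + B\right) \left(- \frac{1}{78}\right) = \frac{11}{78} - \frac{B}{78}$)
$- x{\left(-31 \right)} = - (\frac{11}{78} - - \frac{31}{78}) = - (\frac{11}{78} + \frac{31}{78}) = \left(-1\right) \frac{7}{13} = - \frac{7}{13}$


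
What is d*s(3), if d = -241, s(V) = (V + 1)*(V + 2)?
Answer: -4820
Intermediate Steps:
s(V) = (1 + V)*(2 + V)
d*s(3) = -241*(2 + 3**2 + 3*3) = -241*(2 + 9 + 9) = -241*20 = -4820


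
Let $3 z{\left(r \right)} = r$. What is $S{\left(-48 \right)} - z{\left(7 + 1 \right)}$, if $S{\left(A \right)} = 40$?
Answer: $\frac{112}{3} \approx 37.333$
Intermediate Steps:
$z{\left(r \right)} = \frac{r}{3}$
$S{\left(-48 \right)} - z{\left(7 + 1 \right)} = 40 - \frac{7 + 1}{3} = 40 - \frac{1}{3} \cdot 8 = 40 - \frac{8}{3} = \frac{112}{3}$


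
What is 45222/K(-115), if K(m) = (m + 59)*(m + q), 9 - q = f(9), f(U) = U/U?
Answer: 22611/2996 ≈ 7.5471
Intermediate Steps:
f(U) = 1
q = 8 (q = 9 - 1*1 = 9 - 1 = 8)
K(m) = (8 + m)*(59 + m) (K(m) = (m + 59)*(m + 8) = (59 + m)*(8 + m) = (8 + m)*(59 + m))
45222/K(-115) = 45222/(472 + (-115)² + 67*(-115)) = 45222/(472 + 13225 - 7705) = 45222/5992 = 45222*(1/5992) = 22611/2996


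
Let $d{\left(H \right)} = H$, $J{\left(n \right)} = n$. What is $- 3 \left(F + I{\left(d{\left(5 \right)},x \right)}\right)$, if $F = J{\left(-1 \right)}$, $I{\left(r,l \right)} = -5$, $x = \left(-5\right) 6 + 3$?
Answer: $18$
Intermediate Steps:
$x = -27$ ($x = -30 + 3 = -27$)
$F = -1$
$- 3 \left(F + I{\left(d{\left(5 \right)},x \right)}\right) = - 3 \left(-1 - 5\right) = \left(-3\right) \left(-6\right) = 18$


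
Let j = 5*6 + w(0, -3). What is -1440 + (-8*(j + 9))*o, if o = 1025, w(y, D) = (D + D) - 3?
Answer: -247440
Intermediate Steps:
w(y, D) = -3 + 2*D (w(y, D) = 2*D - 3 = -3 + 2*D)
j = 21 (j = 5*6 + (-3 + 2*(-3)) = 30 + (-3 - 6) = 30 - 9 = 21)
-1440 + (-8*(j + 9))*o = -1440 - 8*(21 + 9)*1025 = -1440 - 8*30*1025 = -1440 - 240*1025 = -1440 - 246000 = -247440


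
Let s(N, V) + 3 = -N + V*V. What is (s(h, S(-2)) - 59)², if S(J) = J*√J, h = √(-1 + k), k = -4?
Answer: (70 + I*√5)² ≈ 4895.0 + 313.05*I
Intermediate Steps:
h = I*√5 (h = √(-1 - 4) = √(-5) = I*√5 ≈ 2.2361*I)
S(J) = J^(3/2)
s(N, V) = -3 + V² - N (s(N, V) = -3 + (-N + V*V) = -3 + (-N + V²) = -3 + (V² - N) = -3 + V² - N)
(s(h, S(-2)) - 59)² = ((-3 + ((-2)^(3/2))² - I*√5) - 59)² = ((-3 + (-2*I*√2)² - I*√5) - 59)² = ((-3 - 8 - I*√5) - 59)² = ((-11 - I*√5) - 59)² = (-70 - I*√5)²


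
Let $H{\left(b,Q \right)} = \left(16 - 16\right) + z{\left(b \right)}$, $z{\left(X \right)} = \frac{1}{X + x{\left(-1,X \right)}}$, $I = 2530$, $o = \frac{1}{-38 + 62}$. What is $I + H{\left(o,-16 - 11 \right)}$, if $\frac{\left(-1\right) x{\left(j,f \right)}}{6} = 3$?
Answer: $\frac{1090406}{431} \approx 2529.9$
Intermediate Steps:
$x{\left(j,f \right)} = -18$ ($x{\left(j,f \right)} = \left(-6\right) 3 = -18$)
$o = \frac{1}{24} \approx 0.041667$
$z{\left(X \right)} = \frac{1}{-18 + X}$ ($z{\left(X \right)} = \frac{1}{X - 18} = \frac{1}{-18 + X}$)
$H{\left(b,Q \right)} = \frac{1}{-18 + b}$ ($H{\left(b,Q \right)} = \left(16 - 16\right) + \frac{1}{-18 + b} = 0 + \frac{1}{-18 + b} = \frac{1}{-18 + b}$)
$I + H{\left(o,-16 - 11 \right)} = 2530 + \frac{1}{-18 + \frac{1}{24}} = 2530 + \frac{1}{- \frac{431}{24}} = 2530 - \frac{24}{431} = \frac{1090406}{431}$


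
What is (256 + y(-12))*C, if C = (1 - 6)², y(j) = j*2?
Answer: 5800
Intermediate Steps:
y(j) = 2*j
C = 25 (C = (-5)² = 25)
(256 + y(-12))*C = (256 + 2*(-12))*25 = (256 - 24)*25 = 232*25 = 5800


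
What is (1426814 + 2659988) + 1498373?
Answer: 5585175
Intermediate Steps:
(1426814 + 2659988) + 1498373 = 4086802 + 1498373 = 5585175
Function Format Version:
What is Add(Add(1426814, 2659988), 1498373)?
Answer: 5585175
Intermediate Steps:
Add(Add(1426814, 2659988), 1498373) = Add(4086802, 1498373) = 5585175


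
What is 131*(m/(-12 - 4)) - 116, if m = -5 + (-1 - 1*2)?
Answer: -101/2 ≈ -50.500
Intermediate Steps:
m = -8 (m = -5 + (-1 - 2) = -5 - 3 = -8)
131*(m/(-12 - 4)) - 116 = 131*(-8/(-12 - 4)) - 116 = 131*(-8/(-16)) - 116 = 131*(-8*(-1/16)) - 116 = 131*(1/2) - 116 = 131/2 - 116 = -101/2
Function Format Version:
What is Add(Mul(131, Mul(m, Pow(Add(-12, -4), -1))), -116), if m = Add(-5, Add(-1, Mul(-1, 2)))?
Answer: Rational(-101, 2) ≈ -50.500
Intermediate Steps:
m = -8 (m = Add(-5, Add(-1, -2)) = Add(-5, -3) = -8)
Add(Mul(131, Mul(m, Pow(Add(-12, -4), -1))), -116) = Add(Mul(131, Mul(-8, Pow(Add(-12, -4), -1))), -116) = Add(Mul(131, Mul(-8, Pow(-16, -1))), -116) = Add(Mul(131, Mul(-8, Rational(-1, 16))), -116) = Add(Mul(131, Rational(1, 2)), -116) = Add(Rational(131, 2), -116) = Rational(-101, 2)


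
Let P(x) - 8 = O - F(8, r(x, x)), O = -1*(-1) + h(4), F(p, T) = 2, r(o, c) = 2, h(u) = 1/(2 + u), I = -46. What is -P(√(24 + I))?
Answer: -43/6 ≈ -7.1667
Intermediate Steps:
O = 7/6 (O = -1*(-1) + 1/(2 + 4) = 1 + 1/6 = 1 + ⅙ = 7/6 ≈ 1.1667)
P(x) = 43/6 (P(x) = 8 + (7/6 - 1*2) = 8 + (7/6 - 2) = 8 - ⅚ = 43/6)
-P(√(24 + I)) = -1*43/6 = -43/6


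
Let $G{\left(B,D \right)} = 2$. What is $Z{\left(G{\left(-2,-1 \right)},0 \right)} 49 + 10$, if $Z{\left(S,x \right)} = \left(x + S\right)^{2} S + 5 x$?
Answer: $402$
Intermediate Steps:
$Z{\left(S,x \right)} = 5 x + S \left(S + x\right)^{2}$ ($Z{\left(S,x \right)} = \left(S + x\right)^{2} S + 5 x = S \left(S + x\right)^{2} + 5 x = 5 x + S \left(S + x\right)^{2}$)
$Z{\left(G{\left(-2,-1 \right)},0 \right)} 49 + 10 = \left(5 \cdot 0 + 2 \left(2 + 0\right)^{2}\right) 49 + 10 = \left(0 + 2 \cdot 2^{2}\right) 49 + 10 = \left(0 + 2 \cdot 4\right) 49 + 10 = \left(0 + 8\right) 49 + 10 = 8 \cdot 49 + 10 = 392 + 10 = 402$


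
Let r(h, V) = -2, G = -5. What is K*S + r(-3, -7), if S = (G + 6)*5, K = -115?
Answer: -577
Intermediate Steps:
S = 5 (S = (-5 + 6)*5 = 1*5 = 5)
K*S + r(-3, -7) = -115*5 - 2 = -575 - 2 = -577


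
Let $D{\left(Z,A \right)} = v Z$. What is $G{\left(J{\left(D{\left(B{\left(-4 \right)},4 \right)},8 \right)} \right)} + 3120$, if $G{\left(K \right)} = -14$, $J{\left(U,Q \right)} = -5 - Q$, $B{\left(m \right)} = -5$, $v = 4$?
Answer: $3106$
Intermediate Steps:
$D{\left(Z,A \right)} = 4 Z$
$G{\left(J{\left(D{\left(B{\left(-4 \right)},4 \right)},8 \right)} \right)} + 3120 = -14 + 3120 = 3106$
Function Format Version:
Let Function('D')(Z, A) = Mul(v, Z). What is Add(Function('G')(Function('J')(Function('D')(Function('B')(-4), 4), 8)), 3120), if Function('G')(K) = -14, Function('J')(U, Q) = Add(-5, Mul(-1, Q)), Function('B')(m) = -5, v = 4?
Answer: 3106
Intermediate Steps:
Function('D')(Z, A) = Mul(4, Z)
Add(Function('G')(Function('J')(Function('D')(Function('B')(-4), 4), 8)), 3120) = Add(-14, 3120) = 3106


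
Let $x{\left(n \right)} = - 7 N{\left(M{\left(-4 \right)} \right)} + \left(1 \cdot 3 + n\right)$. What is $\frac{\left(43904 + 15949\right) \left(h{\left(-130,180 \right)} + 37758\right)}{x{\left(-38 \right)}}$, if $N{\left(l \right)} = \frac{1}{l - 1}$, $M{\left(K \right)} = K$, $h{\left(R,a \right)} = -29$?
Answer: $- \frac{3763656395}{56} \approx -6.7208 \cdot 10^{7}$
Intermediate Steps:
$N{\left(l \right)} = \frac{1}{-1 + l}$
$x{\left(n \right)} = \frac{22}{5} + n$ ($x{\left(n \right)} = - \frac{7}{-1 - 4} + \left(1 \cdot 3 + n\right) = - \frac{7}{-5} + \left(3 + n\right) = \left(-7\right) \left(- \frac{1}{5}\right) + \left(3 + n\right) = \frac{7}{5} + \left(3 + n\right) = \frac{22}{5} + n$)
$\frac{\left(43904 + 15949\right) \left(h{\left(-130,180 \right)} + 37758\right)}{x{\left(-38 \right)}} = \frac{\left(43904 + 15949\right) \left(-29 + 37758\right)}{\frac{22}{5} - 38} = \frac{59853 \cdot 37729}{- \frac{168}{5}} = 2258193837 \left(- \frac{5}{168}\right) = - \frac{3763656395}{56}$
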